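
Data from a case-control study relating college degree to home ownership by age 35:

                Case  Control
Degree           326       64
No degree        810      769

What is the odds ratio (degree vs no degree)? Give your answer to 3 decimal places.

Cells: a = 326, b = 64, c = 810, d = 769.
OR = (a·d)/(b·c) = (326 × 769) / (64 × 810) = 250694 / 51840 = 4.83592
The odds of home ownership by age 35 are about 4.84 times as high in the degree group.

4.836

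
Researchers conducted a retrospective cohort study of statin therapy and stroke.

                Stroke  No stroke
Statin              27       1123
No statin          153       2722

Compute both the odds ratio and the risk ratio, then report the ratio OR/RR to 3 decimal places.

Cells: a = 27, b = 1123, c = 153, d = 2722.
OR = (27·2722)/(1123·153) = 73494/171819 = 0.42774
Risk in exposed = 27/1150 = 0.02348; risk in unexposed = 153/2875 = 0.05322; RR = 0.44118
OR/RR = 0.42774 / 0.44118 = 0.96955
The outcome is rare in both groups, so OR ≈ RR (ratio near 1).

0.970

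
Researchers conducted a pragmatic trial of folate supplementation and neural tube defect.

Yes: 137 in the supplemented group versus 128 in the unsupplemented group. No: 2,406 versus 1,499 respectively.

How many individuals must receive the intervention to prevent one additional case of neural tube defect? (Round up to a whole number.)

Risk in treated group = 137/2543 = 0.05387; risk in control = 128/1627 = 0.07867.
Absolute risk reduction = 0.07867 − 0.05387 = 0.02480
NNT = 1 / ARR = 1 / 0.02480 = 40.324 → round up → 41

41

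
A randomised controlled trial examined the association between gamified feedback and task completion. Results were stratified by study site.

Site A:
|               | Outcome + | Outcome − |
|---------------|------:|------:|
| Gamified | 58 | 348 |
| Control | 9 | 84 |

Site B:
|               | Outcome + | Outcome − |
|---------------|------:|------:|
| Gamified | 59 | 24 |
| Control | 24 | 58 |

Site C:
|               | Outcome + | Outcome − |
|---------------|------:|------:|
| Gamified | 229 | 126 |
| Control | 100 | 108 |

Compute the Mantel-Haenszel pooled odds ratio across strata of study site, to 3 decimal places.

OR_MH = Σ(aᵢdᵢ/nᵢ) / Σ(bᵢcᵢ/nᵢ), where nᵢ is the stratum total.
Stratum 1 (Site A): n = 499; a·d/n = 58·84/499 = 9.7635; b·c/n = 348·9/499 = 6.2766
Stratum 2 (Site B): n = 165; a·d/n = 59·58/165 = 20.7394; b·c/n = 24·24/165 = 3.4909
Stratum 3 (Site C): n = 563; a·d/n = 229·108/563 = 43.9290; b·c/n = 126·100/563 = 22.3801
OR_MH = (9.7635 + 20.7394 + 43.9290) / (6.2766 + 3.4909 + 22.3801) = 74.4319 / 32.1476 = 2.31532

2.315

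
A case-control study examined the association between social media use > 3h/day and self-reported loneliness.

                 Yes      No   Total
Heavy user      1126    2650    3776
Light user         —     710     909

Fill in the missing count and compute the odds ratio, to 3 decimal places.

1.516

The missing cell is in the unexposed row: 909 − 710 = 199.
So a = 1126, b = 2650, c = 199, d = 710.
OR = (a·d)/(b·c) = (1126 × 710) / (2650 × 199) = 799460 / 527350 = 1.51600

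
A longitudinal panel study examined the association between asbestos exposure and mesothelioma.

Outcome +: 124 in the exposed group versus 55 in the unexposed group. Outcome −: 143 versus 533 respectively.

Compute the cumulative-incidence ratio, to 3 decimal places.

From the description: a = 124, b = 143, c = 55, d = 533.
Risk in exposed = 124/267 = 0.46442; risk in unexposed = 55/588 = 0.09354.
RR = 0.46442 / 0.09354 = 4.96507
The risk among the exposed is 4.97 times that among the unexposed.

4.965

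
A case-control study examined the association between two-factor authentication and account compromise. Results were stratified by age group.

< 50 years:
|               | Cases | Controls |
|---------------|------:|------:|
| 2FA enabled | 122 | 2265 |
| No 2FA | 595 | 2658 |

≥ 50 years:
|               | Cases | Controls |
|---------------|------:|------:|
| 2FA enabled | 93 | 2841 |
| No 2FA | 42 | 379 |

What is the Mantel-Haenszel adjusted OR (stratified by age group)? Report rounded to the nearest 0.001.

0.248

OR_MH = Σ(aᵢdᵢ/nᵢ) / Σ(bᵢcᵢ/nᵢ), where nᵢ is the stratum total.
Stratum 1 (< 50 years): n = 5640; a·d/n = 122·2658/5640 = 57.4957; b·c/n = 2265·595/5640 = 238.9495
Stratum 2 (≥ 50 years): n = 3355; a·d/n = 93·379/3355 = 10.5058; b·c/n = 2841·42/3355 = 35.5654
OR_MH = (57.4957 + 10.5058) / (238.9495 + 35.5654) = 68.0016 / 274.5149 = 0.24772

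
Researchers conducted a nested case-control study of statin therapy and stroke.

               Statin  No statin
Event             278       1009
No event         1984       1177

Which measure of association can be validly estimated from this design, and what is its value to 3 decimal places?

Reading the table with exposure as columns: a = 278 (Statin, case), b = 1984 (Statin, non-case), c = 1009 (No statin, case), d = 1177.
This is a nested case-control study: participants were sampled on outcome status, so risks in the source population cannot be estimated directly — relative risk is not valid here. The odds ratio is the appropriate measure.
OR = (a·d)/(b·c) = (278 × 1177) / (1984 × 1009) = 327206 / 2001856 = 0.16345

0.163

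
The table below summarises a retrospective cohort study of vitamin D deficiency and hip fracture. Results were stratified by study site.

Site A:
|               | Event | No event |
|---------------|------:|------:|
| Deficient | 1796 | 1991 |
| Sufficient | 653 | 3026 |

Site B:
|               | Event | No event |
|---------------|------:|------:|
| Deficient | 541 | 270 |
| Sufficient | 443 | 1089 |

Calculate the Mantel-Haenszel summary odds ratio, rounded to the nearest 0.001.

OR_MH = Σ(aᵢdᵢ/nᵢ) / Σ(bᵢcᵢ/nᵢ), where nᵢ is the stratum total.
Stratum 1 (Site A): n = 7466; a·d/n = 1796·3026/7466 = 727.9261; b·c/n = 1991·653/7466 = 174.1392
Stratum 2 (Site B): n = 2343; a·d/n = 541·1089/2343 = 251.4507; b·c/n = 270·443/2343 = 51.0499
OR_MH = (727.9261 + 251.4507) / (174.1392 + 51.0499) = 979.3768 / 225.1891 = 4.34913

4.349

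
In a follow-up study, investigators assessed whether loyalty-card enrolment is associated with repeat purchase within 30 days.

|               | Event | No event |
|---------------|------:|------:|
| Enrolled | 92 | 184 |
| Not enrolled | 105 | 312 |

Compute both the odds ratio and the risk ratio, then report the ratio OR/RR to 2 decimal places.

Cells: a = 92, b = 184, c = 105, d = 312.
OR = (92·312)/(184·105) = 28704/19320 = 1.48571
Risk in exposed = 92/276 = 0.33333; risk in unexposed = 105/417 = 0.25180; RR = 1.32381
OR/RR = 1.48571 / 1.32381 = 1.12230
The outcome is not rare, so the OR lies further from 1 than the RR.

1.12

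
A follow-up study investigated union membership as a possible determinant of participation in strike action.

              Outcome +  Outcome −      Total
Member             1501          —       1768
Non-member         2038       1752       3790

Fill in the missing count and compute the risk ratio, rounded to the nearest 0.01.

1.58

The missing cell is in the exposed row: 1768 − 1501 = 267.
So a = 1501, b = 267, c = 2038, d = 1752.
RR = [a/(a+b)] / [c/(c+d)] = (1501/1768) / (2038/3790) = 0.84898/0.53773 = 1.57882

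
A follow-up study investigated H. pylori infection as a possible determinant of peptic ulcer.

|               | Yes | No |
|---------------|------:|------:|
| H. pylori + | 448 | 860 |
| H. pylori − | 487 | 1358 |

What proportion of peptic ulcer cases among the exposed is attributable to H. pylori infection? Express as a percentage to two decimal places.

Cells: a = 448, b = 860, c = 487, d = 1358.
Risk in exposed = 448/1308 = 0.34251; risk in unexposed = 487/1845 = 0.26396.
RR = 0.34251/0.26396 = 1.29759
AR% = (RR − 1)/RR × 100 = (1.29759 − 1)/1.29759 × 100 = 22.9341%

22.93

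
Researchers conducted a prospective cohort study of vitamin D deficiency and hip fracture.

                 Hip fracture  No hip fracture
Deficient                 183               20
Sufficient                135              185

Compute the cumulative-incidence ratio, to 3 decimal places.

Cells: a = 183, b = 20, c = 135, d = 185.
Risk in exposed = 183/203 = 0.90148; risk in unexposed = 135/320 = 0.42188.
RR = 0.90148 / 0.42188 = 2.13684
The risk among the exposed is 2.14 times that among the unexposed.

2.137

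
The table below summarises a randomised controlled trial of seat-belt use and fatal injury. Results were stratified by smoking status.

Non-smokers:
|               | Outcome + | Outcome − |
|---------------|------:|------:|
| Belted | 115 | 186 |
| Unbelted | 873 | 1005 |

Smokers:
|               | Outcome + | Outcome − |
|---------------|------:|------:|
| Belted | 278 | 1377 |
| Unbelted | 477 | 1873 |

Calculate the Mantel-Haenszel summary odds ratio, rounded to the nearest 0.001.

0.767

OR_MH = Σ(aᵢdᵢ/nᵢ) / Σ(bᵢcᵢ/nᵢ), where nᵢ is the stratum total.
Stratum 1 (Non-smokers): n = 2179; a·d/n = 115·1005/2179 = 53.0404; b·c/n = 186·873/2179 = 74.5195
Stratum 2 (Smokers): n = 4005; a·d/n = 278·1873/4005 = 130.0110; b·c/n = 1377·477/4005 = 164.0022
OR_MH = (53.0404 + 130.0110) / (74.5195 + 164.0022) = 183.0514 / 238.5218 = 0.76744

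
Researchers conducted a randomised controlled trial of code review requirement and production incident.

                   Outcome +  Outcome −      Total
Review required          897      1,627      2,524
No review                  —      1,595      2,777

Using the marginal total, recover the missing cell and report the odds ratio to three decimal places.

0.744

The missing cell is in the unexposed row: 2777 − 1595 = 1182.
So a = 897, b = 1627, c = 1182, d = 1595.
OR = (a·d)/(b·c) = (897 × 1595) / (1627 × 1182) = 1430715 / 1923114 = 0.74396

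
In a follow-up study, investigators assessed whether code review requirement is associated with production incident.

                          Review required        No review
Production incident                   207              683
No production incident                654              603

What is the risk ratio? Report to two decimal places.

Reading the table with exposure as columns: a = 207 (Review required, case), b = 654 (Review required, non-case), c = 683 (No review, case), d = 603.
Risk in exposed = 207/861 = 0.24042; risk in unexposed = 683/1286 = 0.53110.
RR = 0.24042 / 0.53110 = 0.45268
The risk is 55% lower among the exposed than among the unexposed.

0.45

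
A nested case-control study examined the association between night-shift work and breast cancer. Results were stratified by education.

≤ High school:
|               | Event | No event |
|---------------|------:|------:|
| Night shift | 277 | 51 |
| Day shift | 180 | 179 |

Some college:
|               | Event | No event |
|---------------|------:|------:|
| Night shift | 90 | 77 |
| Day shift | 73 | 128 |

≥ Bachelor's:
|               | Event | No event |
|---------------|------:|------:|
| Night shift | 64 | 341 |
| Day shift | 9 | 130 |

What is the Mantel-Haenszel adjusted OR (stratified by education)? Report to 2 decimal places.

3.46

OR_MH = Σ(aᵢdᵢ/nᵢ) / Σ(bᵢcᵢ/nᵢ), where nᵢ is the stratum total.
Stratum 1 (≤ High school): n = 687; a·d/n = 277·179/687 = 72.1732; b·c/n = 51·180/687 = 13.3624
Stratum 2 (Some college): n = 368; a·d/n = 90·128/368 = 31.3043; b·c/n = 77·73/368 = 15.2745
Stratum 3 (≥ Bachelor's): n = 544; a·d/n = 64·130/544 = 15.2941; b·c/n = 341·9/544 = 5.6415
OR_MH = (72.1732 + 31.3043 + 15.2941) / (13.3624 + 15.2745 + 5.6415) = 118.7717 / 34.2784 = 3.46491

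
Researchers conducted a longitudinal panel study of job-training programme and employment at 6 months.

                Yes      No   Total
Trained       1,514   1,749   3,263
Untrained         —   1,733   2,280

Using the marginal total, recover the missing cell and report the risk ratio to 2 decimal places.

The missing cell is in the unexposed row: 2280 − 1733 = 547.
So a = 1514, b = 1749, c = 547, d = 1733.
RR = [a/(a+b)] / [c/(c+d)] = (1514/3263) / (547/2280) = 0.46399/0.23991 = 1.93400

1.93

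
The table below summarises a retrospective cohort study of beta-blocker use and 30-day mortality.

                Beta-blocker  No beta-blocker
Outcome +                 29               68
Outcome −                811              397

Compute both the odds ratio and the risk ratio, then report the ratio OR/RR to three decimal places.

Reading the table with exposure as columns: a = 29 (Beta-blocker, case), b = 811 (Beta-blocker, non-case), c = 68 (No beta-blocker, case), d = 397.
OR = (29·397)/(811·68) = 11513/55148 = 0.20877
Risk in exposed = 29/840 = 0.03452; risk in unexposed = 68/465 = 0.14624; RR = 0.23608
OR/RR = 0.20877 / 0.23608 = 0.88429
The outcome is not rare, so the OR lies further from 1 than the RR.

0.884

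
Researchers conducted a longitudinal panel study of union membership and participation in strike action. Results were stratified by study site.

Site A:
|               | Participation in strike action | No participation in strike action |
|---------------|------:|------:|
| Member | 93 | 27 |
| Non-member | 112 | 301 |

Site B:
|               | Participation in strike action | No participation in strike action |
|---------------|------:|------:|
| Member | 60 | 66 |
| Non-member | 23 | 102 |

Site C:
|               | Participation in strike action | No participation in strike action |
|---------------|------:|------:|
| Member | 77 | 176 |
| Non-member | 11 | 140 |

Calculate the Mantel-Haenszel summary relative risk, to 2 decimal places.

2.99

RR_MH = Σ(aᵢ·n₀ᵢ/nᵢ) / Σ(cᵢ·n₁ᵢ/nᵢ), with n₁ᵢ = aᵢ+bᵢ (exposed), n₀ᵢ = cᵢ+dᵢ (unexposed), nᵢ = n₁ᵢ+n₀ᵢ.
Stratum 1 (Site A): n₁ = 120, n₀ = 413, n = 533; a·n₀/n = 93·413/533 = 72.0619; c·n₁/n = 112·120/533 = 25.2158
Stratum 2 (Site B): n₁ = 126, n₀ = 125, n = 251; a·n₀/n = 60·125/251 = 29.8805; c·n₁/n = 23·126/251 = 11.5458
Stratum 3 (Site C): n₁ = 253, n₀ = 151, n = 404; a·n₀/n = 77·151/404 = 28.7797; c·n₁/n = 11·253/404 = 6.8886
RR_MH = (72.0619 + 29.8805 + 28.7797) / (25.2158 + 11.5458 + 6.8886) = 130.7221 / 43.6502 = 2.99477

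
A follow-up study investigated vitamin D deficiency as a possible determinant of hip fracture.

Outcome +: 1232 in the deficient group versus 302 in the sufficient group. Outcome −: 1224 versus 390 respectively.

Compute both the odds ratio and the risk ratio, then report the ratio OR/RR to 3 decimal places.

From the description: a = 1232, b = 1224, c = 302, d = 390.
OR = (1232·390)/(1224·302) = 480480/369648 = 1.29983
Risk in exposed = 1232/2456 = 0.50163; risk in unexposed = 302/692 = 0.43642; RR = 1.14943
OR/RR = 1.29983 / 1.14943 = 1.13085
The outcome is not rare, so the OR lies further from 1 than the RR.

1.131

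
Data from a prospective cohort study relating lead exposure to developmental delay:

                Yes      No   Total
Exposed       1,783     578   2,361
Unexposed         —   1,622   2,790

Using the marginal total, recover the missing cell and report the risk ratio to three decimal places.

1.804

The missing cell is in the unexposed row: 2790 − 1622 = 1168.
So a = 1783, b = 578, c = 1168, d = 1622.
RR = [a/(a+b)] / [c/(c+d)] = (1783/2361) / (1168/2790) = 0.75519/0.41864 = 1.80392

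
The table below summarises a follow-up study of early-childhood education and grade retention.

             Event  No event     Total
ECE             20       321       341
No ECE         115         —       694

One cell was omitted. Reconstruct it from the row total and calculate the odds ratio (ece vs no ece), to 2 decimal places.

0.31

The missing cell is in the unexposed row: 694 − 115 = 579.
So a = 20, b = 321, c = 115, d = 579.
OR = (a·d)/(b·c) = (20 × 579) / (321 × 115) = 11580 / 36915 = 0.31369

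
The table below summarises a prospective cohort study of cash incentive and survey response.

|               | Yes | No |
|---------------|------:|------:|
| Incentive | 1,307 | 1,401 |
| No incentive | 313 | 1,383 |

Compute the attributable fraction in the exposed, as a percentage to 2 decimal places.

Cells: a = 1307, b = 1401, c = 313, d = 1383.
Risk in exposed = 1307/2708 = 0.48264; risk in unexposed = 313/1696 = 0.18455.
RR = 0.48264/0.18455 = 2.61522
AR% = (RR − 1)/RR × 100 = (2.61522 − 1)/2.61522 × 100 = 61.7623%

61.76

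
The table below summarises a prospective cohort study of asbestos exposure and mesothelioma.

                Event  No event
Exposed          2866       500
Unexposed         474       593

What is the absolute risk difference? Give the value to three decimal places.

Cells: a = 2866, b = 500, c = 474, d = 593.
Risk in exposed = 2866/3366 = 0.851456; risk in unexposed = 474/1067 = 0.444236.
Risk difference = 0.851456 − 0.444236 = 0.407220

0.407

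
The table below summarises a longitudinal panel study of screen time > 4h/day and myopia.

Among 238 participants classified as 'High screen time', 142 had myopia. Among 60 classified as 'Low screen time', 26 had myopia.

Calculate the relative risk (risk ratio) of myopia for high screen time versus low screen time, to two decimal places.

From the description: a = 142, b = 96, c = 26, d = 34.
Risk in exposed = 142/238 = 0.59664; risk in unexposed = 26/60 = 0.43333.
RR = 0.59664 / 0.43333 = 1.37686
The risk among the exposed is 1.38 times that among the unexposed.

1.38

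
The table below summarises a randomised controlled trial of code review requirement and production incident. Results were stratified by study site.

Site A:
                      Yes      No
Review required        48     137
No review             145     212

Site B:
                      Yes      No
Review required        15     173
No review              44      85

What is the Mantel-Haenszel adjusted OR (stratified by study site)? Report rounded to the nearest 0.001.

OR_MH = Σ(aᵢdᵢ/nᵢ) / Σ(bᵢcᵢ/nᵢ), where nᵢ is the stratum total.
Stratum 1 (Site A): n = 542; a·d/n = 48·212/542 = 18.7749; b·c/n = 137·145/542 = 36.6513
Stratum 2 (Site B): n = 317; a·d/n = 15·85/317 = 4.0221; b·c/n = 173·44/317 = 24.0126
OR_MH = (18.7749 + 4.0221) / (36.6513 + 24.0126) = 22.7970 / 60.6639 = 0.37579

0.376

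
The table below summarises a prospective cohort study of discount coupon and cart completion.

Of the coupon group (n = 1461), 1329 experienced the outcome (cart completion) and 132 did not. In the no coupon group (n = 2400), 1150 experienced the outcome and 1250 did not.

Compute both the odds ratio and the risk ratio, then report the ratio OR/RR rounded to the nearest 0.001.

From the description: a = 1329, b = 132, c = 1150, d = 1250.
OR = (1329·1250)/(132·1150) = 1661250/151800 = 10.94368
Risk in exposed = 1329/1461 = 0.90965; risk in unexposed = 1150/2400 = 0.47917; RR = 1.89840
OR/RR = 10.94368 / 1.89840 = 5.76468
The outcome is not rare, so the OR lies further from 1 than the RR.

5.765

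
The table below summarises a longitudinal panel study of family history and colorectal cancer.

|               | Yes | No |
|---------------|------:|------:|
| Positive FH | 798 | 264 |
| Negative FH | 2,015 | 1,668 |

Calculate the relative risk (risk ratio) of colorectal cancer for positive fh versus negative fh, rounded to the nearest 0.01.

Cells: a = 798, b = 264, c = 2015, d = 1668.
Risk in exposed = 798/1062 = 0.75141; risk in unexposed = 2015/3683 = 0.54711.
RR = 0.75141 / 0.54711 = 1.37343
The risk among the exposed is 1.37 times that among the unexposed.

1.37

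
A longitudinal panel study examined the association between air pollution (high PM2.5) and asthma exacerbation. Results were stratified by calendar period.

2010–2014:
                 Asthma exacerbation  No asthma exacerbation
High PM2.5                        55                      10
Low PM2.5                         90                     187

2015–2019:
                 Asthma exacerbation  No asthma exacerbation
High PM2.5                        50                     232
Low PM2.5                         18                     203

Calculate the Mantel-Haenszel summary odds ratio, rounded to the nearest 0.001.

4.596

OR_MH = Σ(aᵢdᵢ/nᵢ) / Σ(bᵢcᵢ/nᵢ), where nᵢ is the stratum total.
Stratum 1 (2010–2014): n = 342; a·d/n = 55·187/342 = 30.0731; b·c/n = 10·90/342 = 2.6316
Stratum 2 (2015–2019): n = 503; a·d/n = 50·203/503 = 20.1789; b·c/n = 232·18/503 = 8.3022
OR_MH = (30.0731 + 20.1789) / (2.6316 + 8.3022) = 50.2520 / 10.9338 = 4.59604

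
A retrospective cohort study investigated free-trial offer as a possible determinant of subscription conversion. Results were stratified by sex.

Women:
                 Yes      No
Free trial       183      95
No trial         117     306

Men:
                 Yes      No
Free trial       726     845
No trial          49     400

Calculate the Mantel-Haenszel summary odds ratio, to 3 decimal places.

6.152

OR_MH = Σ(aᵢdᵢ/nᵢ) / Σ(bᵢcᵢ/nᵢ), where nᵢ is the stratum total.
Stratum 1 (Women): n = 701; a·d/n = 183·306/701 = 79.8830; b·c/n = 95·117/701 = 15.8559
Stratum 2 (Men): n = 2020; a·d/n = 726·400/2020 = 143.7624; b·c/n = 845·49/2020 = 20.4975
OR_MH = (79.8830 + 143.7624) / (15.8559 + 20.4975) = 223.6454 / 36.3534 = 6.15197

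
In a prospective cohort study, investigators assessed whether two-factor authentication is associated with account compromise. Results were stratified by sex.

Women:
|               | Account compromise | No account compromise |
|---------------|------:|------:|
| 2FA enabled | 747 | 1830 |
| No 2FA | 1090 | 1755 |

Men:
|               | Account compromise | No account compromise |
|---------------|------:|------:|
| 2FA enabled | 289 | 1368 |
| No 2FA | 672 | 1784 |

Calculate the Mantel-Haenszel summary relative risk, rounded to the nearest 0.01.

RR_MH = Σ(aᵢ·n₀ᵢ/nᵢ) / Σ(cᵢ·n₁ᵢ/nᵢ), with n₁ᵢ = aᵢ+bᵢ (exposed), n₀ᵢ = cᵢ+dᵢ (unexposed), nᵢ = n₁ᵢ+n₀ᵢ.
Stratum 1 (Women): n₁ = 2577, n₀ = 2845, n = 5422; a·n₀/n = 747·2845/5422 = 391.9615; c·n₁/n = 1090·2577/5422 = 518.0616
Stratum 2 (Men): n₁ = 1657, n₀ = 2456, n = 4113; a·n₀/n = 289·2456/4113 = 172.5709; c·n₁/n = 672·1657/4113 = 270.7279
RR_MH = (391.9615 + 172.5709) / (518.0616 + 270.7279) = 564.5323 / 788.7895 = 0.71569

0.72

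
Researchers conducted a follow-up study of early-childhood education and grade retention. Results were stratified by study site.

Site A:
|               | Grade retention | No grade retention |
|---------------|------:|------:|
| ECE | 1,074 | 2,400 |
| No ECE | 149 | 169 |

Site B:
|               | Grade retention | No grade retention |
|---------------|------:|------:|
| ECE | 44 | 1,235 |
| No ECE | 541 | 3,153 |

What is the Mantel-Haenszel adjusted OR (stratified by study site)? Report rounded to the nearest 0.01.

0.33

OR_MH = Σ(aᵢdᵢ/nᵢ) / Σ(bᵢcᵢ/nᵢ), where nᵢ is the stratum total.
Stratum 1 (Site A): n = 3792; a·d/n = 1074·169/3792 = 47.8655; b·c/n = 2400·149/3792 = 94.3038
Stratum 2 (Site B): n = 4973; a·d/n = 44·3153/4973 = 27.8970; b·c/n = 1235·541/4973 = 134.3525
OR_MH = (47.8655 + 27.8970) / (94.3038 + 134.3525) = 75.7626 / 228.6563 = 0.33134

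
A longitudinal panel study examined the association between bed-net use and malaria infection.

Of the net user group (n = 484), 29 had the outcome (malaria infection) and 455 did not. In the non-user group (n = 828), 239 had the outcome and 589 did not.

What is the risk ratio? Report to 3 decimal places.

From the description: a = 29, b = 455, c = 239, d = 589.
Risk in exposed = 29/484 = 0.05992; risk in unexposed = 239/828 = 0.28865.
RR = 0.05992 / 0.28865 = 0.20758
The risk is 79% lower among the exposed than among the unexposed.

0.208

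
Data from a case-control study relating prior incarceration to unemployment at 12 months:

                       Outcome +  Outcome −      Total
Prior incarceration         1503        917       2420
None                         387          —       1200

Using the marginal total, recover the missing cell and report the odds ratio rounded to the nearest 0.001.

3.443

The missing cell is in the unexposed row: 1200 − 387 = 813.
So a = 1503, b = 917, c = 387, d = 813.
OR = (a·d)/(b·c) = (1503 × 813) / (917 × 387) = 1221939 / 354879 = 3.44326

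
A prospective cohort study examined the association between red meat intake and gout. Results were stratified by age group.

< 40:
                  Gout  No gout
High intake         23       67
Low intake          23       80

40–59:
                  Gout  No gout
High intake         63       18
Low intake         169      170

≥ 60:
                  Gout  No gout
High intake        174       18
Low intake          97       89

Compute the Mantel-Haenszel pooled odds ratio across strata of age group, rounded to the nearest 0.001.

OR_MH = Σ(aᵢdᵢ/nᵢ) / Σ(bᵢcᵢ/nᵢ), where nᵢ is the stratum total.
Stratum 1 (< 40): n = 193; a·d/n = 23·80/193 = 9.5337; b·c/n = 67·23/193 = 7.9845
Stratum 2 (40–59): n = 420; a·d/n = 63·170/420 = 25.5000; b·c/n = 18·169/420 = 7.2429
Stratum 3 (≥ 60): n = 378; a·d/n = 174·89/378 = 40.9683; b·c/n = 18·97/378 = 4.6190
OR_MH = (9.5337 + 25.5000 + 40.9683) / (7.9845 + 7.2429 + 4.6190) = 76.0019 / 19.8464 = 3.82951

3.830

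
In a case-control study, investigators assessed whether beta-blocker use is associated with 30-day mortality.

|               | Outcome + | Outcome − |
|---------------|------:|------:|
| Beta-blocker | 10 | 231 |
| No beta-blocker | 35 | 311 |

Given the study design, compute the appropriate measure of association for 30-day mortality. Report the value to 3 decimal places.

Cells: a = 10, b = 231, c = 35, d = 311.
This is a case-control study: participants were sampled on outcome status, so risks in the source population cannot be estimated directly — relative risk is not valid here. The odds ratio is the appropriate measure.
OR = (a·d)/(b·c) = (10 × 311) / (231 × 35) = 3110 / 8085 = 0.38466

0.385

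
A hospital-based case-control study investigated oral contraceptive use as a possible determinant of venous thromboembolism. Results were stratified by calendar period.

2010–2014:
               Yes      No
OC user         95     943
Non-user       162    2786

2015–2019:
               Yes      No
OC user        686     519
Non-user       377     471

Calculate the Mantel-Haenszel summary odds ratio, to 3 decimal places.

OR_MH = Σ(aᵢdᵢ/nᵢ) / Σ(bᵢcᵢ/nᵢ), where nᵢ is the stratum total.
Stratum 1 (2010–2014): n = 3986; a·d/n = 95·2786/3986 = 66.3999; b·c/n = 943·162/3986 = 38.3256
Stratum 2 (2015–2019): n = 2053; a·d/n = 686·471/2053 = 157.3824; b·c/n = 519·377/2053 = 95.3059
OR_MH = (66.3999 + 157.3824) / (38.3256 + 95.3059) = 223.7823 / 133.6315 = 1.67462

1.675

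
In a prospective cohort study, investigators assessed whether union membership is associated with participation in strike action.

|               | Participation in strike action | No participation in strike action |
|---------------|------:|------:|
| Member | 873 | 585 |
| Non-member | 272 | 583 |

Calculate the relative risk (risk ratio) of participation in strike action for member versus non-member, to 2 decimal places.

1.88

Cells: a = 873, b = 585, c = 272, d = 583.
Risk in exposed = 873/1458 = 0.59877; risk in unexposed = 272/855 = 0.31813.
RR = 0.59877 / 0.31813 = 1.88215
The risk among the exposed is 1.88 times that among the unexposed.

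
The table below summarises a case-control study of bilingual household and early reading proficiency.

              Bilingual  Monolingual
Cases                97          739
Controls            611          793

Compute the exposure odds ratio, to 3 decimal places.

0.170

Reading the table with exposure as columns: a = 97 (Bilingual, case), b = 611 (Bilingual, non-case), c = 739 (Monolingual, case), d = 793.
OR = (a·d)/(b·c) = (97 × 793) / (611 × 739) = 76921 / 451529 = 0.17036
Exposure is associated with lower odds of early reading proficiency (OR = 0.17 < 1).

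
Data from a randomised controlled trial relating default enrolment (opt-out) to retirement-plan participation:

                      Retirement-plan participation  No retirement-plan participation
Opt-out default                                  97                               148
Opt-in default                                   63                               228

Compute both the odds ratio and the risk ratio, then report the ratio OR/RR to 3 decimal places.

1.297

Cells: a = 97, b = 148, c = 63, d = 228.
OR = (97·228)/(148·63) = 22116/9324 = 2.37194
Risk in exposed = 97/245 = 0.39592; risk in unexposed = 63/291 = 0.21649; RR = 1.82877
OR/RR = 2.37194 / 1.82877 = 1.29702
The outcome is not rare, so the OR lies further from 1 than the RR.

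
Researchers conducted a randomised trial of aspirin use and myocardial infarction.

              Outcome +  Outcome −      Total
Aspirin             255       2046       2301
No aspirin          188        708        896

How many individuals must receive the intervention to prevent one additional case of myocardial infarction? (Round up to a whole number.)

Risk in treated group = 255/2301 = 0.11082; risk in control = 188/896 = 0.20982.
Absolute risk reduction = 0.20982 − 0.11082 = 0.09900
NNT = 1 / ARR = 1 / 0.09900 = 10.101 → round up → 11

11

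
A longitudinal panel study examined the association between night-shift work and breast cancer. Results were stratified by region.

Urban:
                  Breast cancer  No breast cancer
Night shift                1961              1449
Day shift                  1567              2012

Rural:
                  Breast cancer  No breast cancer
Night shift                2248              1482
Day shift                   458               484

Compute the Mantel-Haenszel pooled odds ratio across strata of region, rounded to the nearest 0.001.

1.696

OR_MH = Σ(aᵢdᵢ/nᵢ) / Σ(bᵢcᵢ/nᵢ), where nᵢ is the stratum total.
Stratum 1 (Urban): n = 6989; a·d/n = 1961·2012/6989 = 564.5346; b·c/n = 1449·1567/6989 = 324.8795
Stratum 2 (Rural): n = 4672; a·d/n = 2248·484/4672 = 232.8836; b·c/n = 1482·458/4672 = 145.2817
OR_MH = (564.5346 + 232.8836) / (324.8795 + 145.2817) = 797.4181 / 470.1612 = 1.69605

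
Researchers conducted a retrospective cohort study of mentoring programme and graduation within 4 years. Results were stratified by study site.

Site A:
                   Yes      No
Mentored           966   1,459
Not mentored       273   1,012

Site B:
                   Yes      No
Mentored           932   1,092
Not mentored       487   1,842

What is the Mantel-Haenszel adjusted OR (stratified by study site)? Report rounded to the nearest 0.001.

2.866

OR_MH = Σ(aᵢdᵢ/nᵢ) / Σ(bᵢcᵢ/nᵢ), where nᵢ is the stratum total.
Stratum 1 (Site A): n = 3710; a·d/n = 966·1012/3710 = 263.5019; b·c/n = 1459·273/3710 = 107.3604
Stratum 2 (Site B): n = 4353; a·d/n = 932·1842/4353 = 394.3818; b·c/n = 1092·487/4353 = 122.1695
OR_MH = (263.5019 + 394.3818) / (107.3604 + 122.1695) = 657.8837 / 229.5299 = 2.86622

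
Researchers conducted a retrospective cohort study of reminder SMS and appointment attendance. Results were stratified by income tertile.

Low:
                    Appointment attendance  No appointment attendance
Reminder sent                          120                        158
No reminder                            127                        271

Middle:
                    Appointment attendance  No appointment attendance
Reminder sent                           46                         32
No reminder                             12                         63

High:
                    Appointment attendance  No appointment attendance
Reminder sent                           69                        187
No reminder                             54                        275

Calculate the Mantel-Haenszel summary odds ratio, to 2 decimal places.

OR_MH = Σ(aᵢdᵢ/nᵢ) / Σ(bᵢcᵢ/nᵢ), where nᵢ is the stratum total.
Stratum 1 (Low): n = 676; a·d/n = 120·271/676 = 48.1065; b·c/n = 158·127/676 = 29.6834
Stratum 2 (Middle): n = 153; a·d/n = 46·63/153 = 18.9412; b·c/n = 32·12/153 = 2.5098
Stratum 3 (High): n = 585; a·d/n = 69·275/585 = 32.4359; b·c/n = 187·54/585 = 17.2615
OR_MH = (48.1065 + 18.9412 + 32.4359) / (29.6834 + 2.5098 + 17.2615) = 99.4836 / 49.4548 = 2.01161

2.01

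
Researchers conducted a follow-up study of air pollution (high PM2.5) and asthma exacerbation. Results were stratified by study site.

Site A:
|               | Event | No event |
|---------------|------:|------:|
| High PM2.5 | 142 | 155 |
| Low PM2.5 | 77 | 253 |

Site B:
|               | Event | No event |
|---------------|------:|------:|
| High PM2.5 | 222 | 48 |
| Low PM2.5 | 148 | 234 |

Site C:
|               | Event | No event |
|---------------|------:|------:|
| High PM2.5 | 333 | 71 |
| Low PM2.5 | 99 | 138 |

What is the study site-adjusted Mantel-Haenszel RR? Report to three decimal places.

2.048

RR_MH = Σ(aᵢ·n₀ᵢ/nᵢ) / Σ(cᵢ·n₁ᵢ/nᵢ), with n₁ᵢ = aᵢ+bᵢ (exposed), n₀ᵢ = cᵢ+dᵢ (unexposed), nᵢ = n₁ᵢ+n₀ᵢ.
Stratum 1 (Site A): n₁ = 297, n₀ = 330, n = 627; a·n₀/n = 142·330/627 = 74.7368; c·n₁/n = 77·297/627 = 36.4737
Stratum 2 (Site B): n₁ = 270, n₀ = 382, n = 652; a·n₀/n = 222·382/652 = 130.0675; c·n₁/n = 148·270/652 = 61.2883
Stratum 3 (Site C): n₁ = 404, n₀ = 237, n = 641; a·n₀/n = 333·237/641 = 123.1217; c·n₁/n = 99·404/641 = 62.3963
RR_MH = (74.7368 + 130.0675 + 123.1217) / (36.4737 + 61.2883 + 62.3963) = 327.9260 / 160.1583 = 2.04751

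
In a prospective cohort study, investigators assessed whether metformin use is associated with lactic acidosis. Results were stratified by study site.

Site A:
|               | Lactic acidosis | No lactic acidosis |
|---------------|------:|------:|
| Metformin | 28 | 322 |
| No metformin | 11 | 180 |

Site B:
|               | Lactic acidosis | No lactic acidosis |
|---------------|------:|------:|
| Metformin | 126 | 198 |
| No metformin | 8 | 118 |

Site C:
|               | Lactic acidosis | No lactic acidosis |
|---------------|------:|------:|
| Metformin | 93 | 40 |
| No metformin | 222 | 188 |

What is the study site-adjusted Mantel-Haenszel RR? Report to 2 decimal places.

RR_MH = Σ(aᵢ·n₀ᵢ/nᵢ) / Σ(cᵢ·n₁ᵢ/nᵢ), with n₁ᵢ = aᵢ+bᵢ (exposed), n₀ᵢ = cᵢ+dᵢ (unexposed), nᵢ = n₁ᵢ+n₀ᵢ.
Stratum 1 (Site A): n₁ = 350, n₀ = 191, n = 541; a·n₀/n = 28·191/541 = 9.8854; c·n₁/n = 11·350/541 = 7.1165
Stratum 2 (Site B): n₁ = 324, n₀ = 126, n = 450; a·n₀/n = 126·126/450 = 35.2800; c·n₁/n = 8·324/450 = 5.7600
Stratum 3 (Site C): n₁ = 133, n₀ = 410, n = 543; a·n₀/n = 93·410/543 = 70.2210; c·n₁/n = 222·133/543 = 54.3757
RR_MH = (9.8854 + 35.2800 + 70.2210) / (7.1165 + 5.7600 + 54.3757) = 115.3864 / 67.2521 = 1.71573

1.72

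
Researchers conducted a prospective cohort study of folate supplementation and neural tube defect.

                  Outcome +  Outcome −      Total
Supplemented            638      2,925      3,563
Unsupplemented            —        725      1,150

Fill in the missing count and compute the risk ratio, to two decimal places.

The missing cell is in the unexposed row: 1150 − 725 = 425.
So a = 638, b = 2925, c = 425, d = 725.
RR = [a/(a+b)] / [c/(c+d)] = (638/3563) / (425/1150) = 0.17906/0.36957 = 0.48452

0.48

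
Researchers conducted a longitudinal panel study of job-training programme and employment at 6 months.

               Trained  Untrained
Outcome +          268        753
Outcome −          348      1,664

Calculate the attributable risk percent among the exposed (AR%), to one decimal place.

28.4

Reading the table with exposure as columns: a = 268 (Trained, case), b = 348 (Trained, non-case), c = 753 (Untrained, case), d = 1664.
Risk in exposed = 268/616 = 0.43506; risk in unexposed = 753/2417 = 0.31154.
RR = 0.43506/0.31154 = 1.39648
AR% = (RR − 1)/RR × 100 = (1.39648 − 1)/1.39648 × 100 = 28.3916%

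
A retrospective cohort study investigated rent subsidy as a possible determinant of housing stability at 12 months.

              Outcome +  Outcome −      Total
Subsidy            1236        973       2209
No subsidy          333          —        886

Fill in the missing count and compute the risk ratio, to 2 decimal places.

The missing cell is in the unexposed row: 886 − 333 = 553.
So a = 1236, b = 973, c = 333, d = 553.
RR = [a/(a+b)] / [c/(c+d)] = (1236/2209) / (333/886) = 0.55953/0.37585 = 1.48872

1.49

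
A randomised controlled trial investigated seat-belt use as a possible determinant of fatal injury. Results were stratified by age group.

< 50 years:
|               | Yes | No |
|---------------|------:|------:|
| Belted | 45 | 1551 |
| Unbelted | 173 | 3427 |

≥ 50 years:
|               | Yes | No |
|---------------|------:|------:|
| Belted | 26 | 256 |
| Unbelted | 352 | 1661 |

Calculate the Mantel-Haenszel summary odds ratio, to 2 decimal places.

OR_MH = Σ(aᵢdᵢ/nᵢ) / Σ(bᵢcᵢ/nᵢ), where nᵢ is the stratum total.
Stratum 1 (< 50 years): n = 5196; a·d/n = 45·3427/5196 = 29.6796; b·c/n = 1551·173/5196 = 51.6403
Stratum 2 (≥ 50 years): n = 2295; a·d/n = 26·1661/2295 = 18.8174; b·c/n = 256·352/2295 = 39.2645
OR_MH = (29.6796 + 18.8174) / (51.6403 + 39.2645) = 48.4970 / 90.9048 = 0.53349

0.53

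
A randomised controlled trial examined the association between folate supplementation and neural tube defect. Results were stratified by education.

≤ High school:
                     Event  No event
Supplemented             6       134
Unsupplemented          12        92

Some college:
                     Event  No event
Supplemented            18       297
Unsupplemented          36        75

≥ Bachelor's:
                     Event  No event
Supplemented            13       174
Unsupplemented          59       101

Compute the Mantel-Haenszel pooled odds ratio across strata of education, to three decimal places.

0.150

OR_MH = Σ(aᵢdᵢ/nᵢ) / Σ(bᵢcᵢ/nᵢ), where nᵢ is the stratum total.
Stratum 1 (≤ High school): n = 244; a·d/n = 6·92/244 = 2.2623; b·c/n = 134·12/244 = 6.5902
Stratum 2 (Some college): n = 426; a·d/n = 18·75/426 = 3.1690; b·c/n = 297·36/426 = 25.0986
Stratum 3 (≥ Bachelor's): n = 347; a·d/n = 13·101/347 = 3.7839; b·c/n = 174·59/347 = 29.5850
OR_MH = (2.2623 + 3.1690 + 3.7839) / (6.5902 + 25.0986 + 29.5850) = 9.2152 / 61.2738 = 0.15039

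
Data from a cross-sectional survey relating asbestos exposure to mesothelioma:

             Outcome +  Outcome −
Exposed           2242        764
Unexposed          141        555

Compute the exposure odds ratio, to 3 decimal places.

Cells: a = 2242, b = 764, c = 141, d = 555.
OR = (a·d)/(b·c) = (2242 × 555) / (764 × 141) = 1244310 / 107724 = 11.55091
The odds of mesothelioma are about 11.55 times as high in the exposed group.

11.551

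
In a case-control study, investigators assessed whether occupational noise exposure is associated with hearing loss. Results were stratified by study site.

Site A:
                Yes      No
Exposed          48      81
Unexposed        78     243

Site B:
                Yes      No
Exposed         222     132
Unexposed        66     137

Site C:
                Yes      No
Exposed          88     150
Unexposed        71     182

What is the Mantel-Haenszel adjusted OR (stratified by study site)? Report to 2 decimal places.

OR_MH = Σ(aᵢdᵢ/nᵢ) / Σ(bᵢcᵢ/nᵢ), where nᵢ is the stratum total.
Stratum 1 (Site A): n = 450; a·d/n = 48·243/450 = 25.9200; b·c/n = 81·78/450 = 14.0400
Stratum 2 (Site B): n = 557; a·d/n = 222·137/557 = 54.6032; b·c/n = 132·66/557 = 15.6409
Stratum 3 (Site C): n = 491; a·d/n = 88·182/491 = 32.6191; b·c/n = 150·71/491 = 21.6904
OR_MH = (25.9200 + 54.6032 + 32.6191) / (14.0400 + 15.6409 + 21.6904) = 113.1424 / 51.3714 = 2.20244

2.20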